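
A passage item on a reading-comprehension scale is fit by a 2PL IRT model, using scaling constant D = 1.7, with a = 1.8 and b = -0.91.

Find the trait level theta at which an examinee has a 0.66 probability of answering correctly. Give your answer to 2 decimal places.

P(theta) = 1 / (1 + exp(−D·a(theta − b)))
logit = ln(0.6600/0.3400) = 0.6633
theta = b + logit/(1.7·a) = -0.91 + 0.6633/3.0600 = -0.6932

-0.69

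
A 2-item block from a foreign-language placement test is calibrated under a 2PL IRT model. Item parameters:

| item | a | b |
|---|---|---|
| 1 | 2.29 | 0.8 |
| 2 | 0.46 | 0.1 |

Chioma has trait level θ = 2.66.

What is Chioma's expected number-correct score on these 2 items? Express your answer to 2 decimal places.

P(θ) = 1 / (1 + exp(−a(θ − b)))
P_1 = 1/(1+e^{-4.2594}) = 0.9861
P_2 = 1/(1+e^{-1.1776}) = 0.7645
E[score] = 0.9861 + 0.7645 = 1.7506

1.75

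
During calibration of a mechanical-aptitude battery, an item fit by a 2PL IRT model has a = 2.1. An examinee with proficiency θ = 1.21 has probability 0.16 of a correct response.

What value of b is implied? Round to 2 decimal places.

P(θ) = 1 / (1 + exp(−a(θ − b)))
logit(0.16) = ln(0.16/0.84) = -1.6582
b = θ − logit/(a) = 1.21 − (-1.6582)/2.1000 = 1.9996

2.00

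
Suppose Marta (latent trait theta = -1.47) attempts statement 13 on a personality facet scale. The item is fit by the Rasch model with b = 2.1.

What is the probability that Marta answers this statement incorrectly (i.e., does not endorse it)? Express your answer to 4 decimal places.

0.9726

P(theta) = 1 / (1 + exp(−(theta − b)))
Exponent: (-1.47 − 2.1) = -3.5700
1/(1 + e^{3.5700}) = 0.0274
P = 0.0274
P(incorrect) = 1 − 0.0274 = 0.9726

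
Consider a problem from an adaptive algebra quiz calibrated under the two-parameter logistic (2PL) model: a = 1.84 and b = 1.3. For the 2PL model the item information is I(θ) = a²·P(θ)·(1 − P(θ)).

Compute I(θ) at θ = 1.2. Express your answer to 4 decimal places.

P = 1/(1+e^{0.1840}) = 0.4541
P(1−P) = 0.4541 × 0.5459 = 0.2479
I = a² × P(1−P) = 1.84² × 0.2479 = 0.83928

0.8393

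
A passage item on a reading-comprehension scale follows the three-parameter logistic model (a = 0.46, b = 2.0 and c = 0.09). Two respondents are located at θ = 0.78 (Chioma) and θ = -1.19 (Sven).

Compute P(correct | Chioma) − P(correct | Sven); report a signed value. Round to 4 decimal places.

0.1601

P(θ) = c + (1 − c) · 1 / (1 + exp(−a(θ − b)))
P(Chioma) = 0.4206  [exponent -0.5612]
P(Sven) = 0.2605  [exponent -1.4674]
Difference = 0.4206 − 0.2605 = 0.1601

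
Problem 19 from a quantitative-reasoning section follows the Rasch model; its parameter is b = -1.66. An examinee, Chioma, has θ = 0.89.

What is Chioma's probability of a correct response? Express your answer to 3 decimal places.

0.928

P(θ) = 1 / (1 + exp(−(θ − b)))
Exponent: (0.89 − (-1.66)) = 2.5500
1/(1 + e^{-2.5500}) = 0.9276
P = 0.9276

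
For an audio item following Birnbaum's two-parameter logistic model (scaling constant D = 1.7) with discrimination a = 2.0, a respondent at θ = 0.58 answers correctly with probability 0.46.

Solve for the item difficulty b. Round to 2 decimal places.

0.63

P(θ) = 1 / (1 + exp(−D·a(θ − b)))
logit(0.46) = ln(0.46/0.54) = -0.1603
b = θ − logit/(1.7·a) = 0.58 − (-0.1603)/3.4000 = 0.6272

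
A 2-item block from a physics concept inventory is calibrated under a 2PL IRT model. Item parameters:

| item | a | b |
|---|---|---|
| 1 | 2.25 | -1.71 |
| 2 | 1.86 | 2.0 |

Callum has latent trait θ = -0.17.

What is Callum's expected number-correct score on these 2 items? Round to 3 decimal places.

0.987

P(θ) = 1 / (1 + exp(−a(θ − b)))
P_1 = 1/(1+e^{-3.4650}) = 0.9697
P_2 = 1/(1+e^{4.0362}) = 0.0174
E[score] = 0.9697 + 0.0174 = 0.9870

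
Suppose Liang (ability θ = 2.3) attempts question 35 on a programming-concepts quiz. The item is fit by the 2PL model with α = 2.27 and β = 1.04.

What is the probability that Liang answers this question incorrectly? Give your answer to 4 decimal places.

0.0542

P(θ) = 1 / (1 + exp(−α(θ − β)))
Exponent: 2.27 × (2.3 − 1.04) = 2.8602
1/(1 + e^{-2.8602}) = 0.9458
P(incorrect) = 1 − 0.9458 = 0.0542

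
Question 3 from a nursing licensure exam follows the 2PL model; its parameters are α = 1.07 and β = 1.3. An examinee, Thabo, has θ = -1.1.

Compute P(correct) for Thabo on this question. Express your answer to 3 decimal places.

0.071

P(θ) = 1 / (1 + exp(−α(θ − β)))
Exponent: 1.07 × (-1.1 − 1.3) = -2.5680
1/(1 + e^{2.5680}) = 0.0712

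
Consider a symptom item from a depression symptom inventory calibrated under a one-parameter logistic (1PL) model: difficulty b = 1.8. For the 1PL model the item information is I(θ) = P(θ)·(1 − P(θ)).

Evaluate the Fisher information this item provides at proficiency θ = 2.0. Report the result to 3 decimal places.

0.248

P = 1/(1+e^{-0.2000}) = 0.5498
P(1−P) = 0.5498 × 0.4502 = 0.2475
I = P(1−P) = 0.24752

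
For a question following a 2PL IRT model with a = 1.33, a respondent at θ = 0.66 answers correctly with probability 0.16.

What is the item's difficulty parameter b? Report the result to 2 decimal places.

1.91

P(θ) = 1 / (1 + exp(−a(θ − b)))
logit(0.16) = ln(0.16/0.84) = -1.6582
b = θ − logit/(a) = 0.66 − (-1.6582)/1.3300 = 1.9068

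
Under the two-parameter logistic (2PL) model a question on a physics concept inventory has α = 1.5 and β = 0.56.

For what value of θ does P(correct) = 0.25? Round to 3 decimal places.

-0.172

P(θ) = 1 / (1 + exp(−α(θ − β)))
logit = ln(0.2500/0.7500) = -1.0986
θ = β + logit/(α) = 0.56 + (-1.0986)/1.5000 = -0.1724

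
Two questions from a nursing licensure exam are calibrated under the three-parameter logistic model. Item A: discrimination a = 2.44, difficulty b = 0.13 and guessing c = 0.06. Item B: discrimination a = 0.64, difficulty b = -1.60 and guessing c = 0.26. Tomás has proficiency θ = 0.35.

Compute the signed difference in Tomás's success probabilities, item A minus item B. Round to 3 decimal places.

-0.182

P(θ) = c + (1 − c) · 1 / (1 + exp(−a(θ − b)))
P_A = 0.6532
P_B = 0.8349
P_A − P_B = -0.1817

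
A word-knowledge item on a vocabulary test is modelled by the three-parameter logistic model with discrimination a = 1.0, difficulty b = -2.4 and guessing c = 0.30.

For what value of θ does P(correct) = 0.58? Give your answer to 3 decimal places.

-2.805

P(θ) = c + (1 − c) · 1 / (1 + exp(−a(θ − b)))
Remove guessing floor: (0.58 − 0.30)/(1 − 0.30) = 0.4000
logit = ln(0.4000/0.6000) = -0.4055
θ = b + logit/(a) = -2.4 + (-0.4055)/1.0000 = -2.8055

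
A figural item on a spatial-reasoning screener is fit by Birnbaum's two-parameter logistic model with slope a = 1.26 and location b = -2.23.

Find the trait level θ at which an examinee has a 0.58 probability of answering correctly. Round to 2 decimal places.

P(θ) = 1 / (1 + exp(−a(θ − b)))
logit = ln(0.5800/0.4200) = 0.3228
θ = b + logit/(a) = -2.23 + 0.3228/1.2600 = -1.9738

-1.97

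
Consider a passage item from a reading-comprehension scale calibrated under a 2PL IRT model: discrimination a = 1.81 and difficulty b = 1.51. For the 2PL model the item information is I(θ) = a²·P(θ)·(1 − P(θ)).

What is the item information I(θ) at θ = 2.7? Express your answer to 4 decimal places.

0.3052

P = 1/(1+e^{-2.1539}) = 0.8960
P(1−P) = 0.8960 × 0.1040 = 0.0932
I = a² × P(1−P) = 1.81² × 0.0932 = 0.30520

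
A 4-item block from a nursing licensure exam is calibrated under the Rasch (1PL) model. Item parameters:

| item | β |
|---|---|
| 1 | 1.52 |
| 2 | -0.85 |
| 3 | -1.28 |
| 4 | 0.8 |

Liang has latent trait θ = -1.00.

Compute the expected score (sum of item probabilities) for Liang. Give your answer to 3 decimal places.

1.248

P(θ) = 1 / (1 + exp(−(θ − β)))
P_1 = 1/(1+e^{2.5200}) = 0.0745
P_2 = 1/(1+e^{0.1500}) = 0.4626
P_3 = 1/(1+e^{-0.2800}) = 0.5695
P_4 = 1/(1+e^{1.8000}) = 0.1419
E[score] = 0.0745 + 0.4626 + 0.5695 + 0.1419 = 1.2484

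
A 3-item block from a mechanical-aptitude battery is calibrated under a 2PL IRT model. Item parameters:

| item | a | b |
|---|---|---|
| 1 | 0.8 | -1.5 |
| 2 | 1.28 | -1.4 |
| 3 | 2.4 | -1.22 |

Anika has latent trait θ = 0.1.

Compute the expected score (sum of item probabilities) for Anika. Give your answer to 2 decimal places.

2.61

P(θ) = 1 / (1 + exp(−a(θ − b)))
P_1 = 1/(1+e^{-1.2800}) = 0.7824
P_2 = 1/(1+e^{-1.9200}) = 0.8721
P_3 = 1/(1+e^{-3.1680}) = 0.9596
E[score] = 0.7824 + 0.8721 + 0.9596 = 2.6142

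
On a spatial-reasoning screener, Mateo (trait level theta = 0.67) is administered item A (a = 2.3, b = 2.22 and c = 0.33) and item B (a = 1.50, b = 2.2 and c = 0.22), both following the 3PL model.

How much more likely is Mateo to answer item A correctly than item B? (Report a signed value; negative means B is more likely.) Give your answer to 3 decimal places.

P(theta) = c + (1 − c) · 1 / (1 + exp(−a(theta − b)))
P_A = 0.3484
P_B = 0.2914
P_A − P_B = 0.0570

0.057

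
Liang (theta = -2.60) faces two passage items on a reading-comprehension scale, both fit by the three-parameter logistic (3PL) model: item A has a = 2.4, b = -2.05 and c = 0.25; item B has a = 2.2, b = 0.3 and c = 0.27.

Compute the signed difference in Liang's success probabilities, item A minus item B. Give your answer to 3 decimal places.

0.137

P(theta) = c + (1 − c) · 1 / (1 + exp(−a(theta − b)))
P_A = 0.4081
P_B = 0.2712
P_A − P_B = 0.1369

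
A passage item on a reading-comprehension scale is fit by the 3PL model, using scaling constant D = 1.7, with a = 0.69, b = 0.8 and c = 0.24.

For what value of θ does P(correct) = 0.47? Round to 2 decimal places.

0.09

P(θ) = c + (1 − c) · 1 / (1 + exp(−D·a(θ − b)))
Remove guessing floor: (0.47 − 0.24)/(1 − 0.24) = 0.3026
logit = ln(0.3026/0.6974) = -0.8348
θ = b + logit/(1.7·a) = 0.8 + (-0.8348)/1.1730 = 0.0883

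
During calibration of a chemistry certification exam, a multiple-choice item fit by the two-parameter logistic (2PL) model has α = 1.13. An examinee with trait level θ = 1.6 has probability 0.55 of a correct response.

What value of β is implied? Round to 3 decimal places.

1.422

P(θ) = 1 / (1 + exp(−α(θ − β)))
logit(0.55) = ln(0.55/0.45) = 0.2007
β = θ − logit/(α) = 1.6 − 0.2007/1.1300 = 1.4224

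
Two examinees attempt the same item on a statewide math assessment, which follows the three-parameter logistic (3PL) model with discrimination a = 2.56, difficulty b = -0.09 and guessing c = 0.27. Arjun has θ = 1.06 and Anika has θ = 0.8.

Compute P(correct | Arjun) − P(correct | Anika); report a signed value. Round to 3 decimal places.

0.031

P(θ) = c + (1 − c) · 1 / (1 + exp(−a(θ − b)))
P(Arjun) = 0.9635  [exponent 2.9440]
P(Anika) = 0.9322  [exponent 2.2784]
Difference = 0.9635 − 0.9322 = 0.0313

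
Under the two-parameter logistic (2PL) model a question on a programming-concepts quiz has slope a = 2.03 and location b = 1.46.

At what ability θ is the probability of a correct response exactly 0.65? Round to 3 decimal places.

1.765

P(θ) = 1 / (1 + exp(−a(θ − b)))
logit = ln(0.6500/0.3500) = 0.6190
θ = b + logit/(a) = 1.46 + 0.6190/2.0300 = 1.7649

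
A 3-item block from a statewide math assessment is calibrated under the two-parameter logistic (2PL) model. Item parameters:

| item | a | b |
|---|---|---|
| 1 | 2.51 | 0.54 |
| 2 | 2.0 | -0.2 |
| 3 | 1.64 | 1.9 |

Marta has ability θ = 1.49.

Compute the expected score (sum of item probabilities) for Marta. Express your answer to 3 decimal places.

P(θ) = 1 / (1 + exp(−a(θ − b)))
P_1 = 1/(1+e^{-2.3845}) = 0.9156
P_2 = 1/(1+e^{-3.3800}) = 0.9671
P_3 = 1/(1+e^{0.6724}) = 0.3380
E[score] = 0.9156 + 0.9671 + 0.3380 = 2.2207

2.221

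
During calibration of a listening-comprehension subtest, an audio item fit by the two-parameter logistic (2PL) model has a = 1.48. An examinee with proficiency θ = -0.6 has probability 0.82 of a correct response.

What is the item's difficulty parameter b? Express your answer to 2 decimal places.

P(θ) = 1 / (1 + exp(−a(θ − b)))
logit(0.82) = ln(0.82/0.18) = 1.5163
b = θ − logit/(a) = -0.6 − 1.5163/1.4800 = -1.6246

-1.62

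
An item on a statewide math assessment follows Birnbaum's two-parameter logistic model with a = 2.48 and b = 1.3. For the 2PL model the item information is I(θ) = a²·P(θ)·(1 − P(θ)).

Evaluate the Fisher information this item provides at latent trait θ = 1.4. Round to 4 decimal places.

1.5142

P = 1/(1+e^{-0.2480}) = 0.5617
P(1−P) = 0.5617 × 0.4383 = 0.2462
I = a² × P(1−P) = 2.48² × 0.2462 = 1.51420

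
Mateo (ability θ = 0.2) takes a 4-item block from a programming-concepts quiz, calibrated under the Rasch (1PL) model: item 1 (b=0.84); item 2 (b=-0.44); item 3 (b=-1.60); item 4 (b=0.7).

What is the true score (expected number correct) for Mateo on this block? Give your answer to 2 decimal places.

2.24

P(θ) = 1 / (1 + exp(−(θ − b)))
P_1 = 1/(1+e^{0.6400}) = 0.3452
P_2 = 1/(1+e^{-0.6400}) = 0.6548
P_3 = 1/(1+e^{-1.8000}) = 0.8581
P_4 = 1/(1+e^{0.5000}) = 0.3775
E[score] = 0.3452 + 0.6548 + 0.8581 + 0.3775 = 2.2357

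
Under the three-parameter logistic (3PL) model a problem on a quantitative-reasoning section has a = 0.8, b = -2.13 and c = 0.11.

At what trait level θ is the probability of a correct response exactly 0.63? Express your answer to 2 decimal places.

-1.70

P(θ) = c + (1 − c) · 1 / (1 + exp(−a(θ − b)))
Remove guessing floor: (0.63 − 0.11)/(1 − 0.11) = 0.5843
logit = ln(0.5843/0.4157) = 0.3403
θ = b + logit/(a) = -2.13 + 0.3403/0.8000 = -1.7046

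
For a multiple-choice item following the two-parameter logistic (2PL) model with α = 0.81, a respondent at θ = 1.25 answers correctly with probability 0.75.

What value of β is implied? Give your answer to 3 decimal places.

-0.106

P(θ) = 1 / (1 + exp(−α(θ − β)))
logit(0.75) = ln(0.75/0.25) = 1.0986
β = θ − logit/(α) = 1.25 − 1.0986/0.8100 = -0.1063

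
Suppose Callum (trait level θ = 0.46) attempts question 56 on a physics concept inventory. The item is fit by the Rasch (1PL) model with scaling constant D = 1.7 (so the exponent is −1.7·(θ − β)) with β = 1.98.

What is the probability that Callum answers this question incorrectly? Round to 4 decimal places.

P(θ) = 1 / (1 + exp(−D·(θ − β)))
Exponent: 1.7 × (0.46 − 1.98) = -2.5840
1/(1 + e^{2.5840}) = 0.0702
P = 0.0702
P(incorrect) = 1 − 0.0702 = 0.9298

0.9298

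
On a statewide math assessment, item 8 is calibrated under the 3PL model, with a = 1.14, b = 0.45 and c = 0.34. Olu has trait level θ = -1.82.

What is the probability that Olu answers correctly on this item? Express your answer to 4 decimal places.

0.3862

P(θ) = c + (1 − c) · 1 / (1 + exp(−a(θ − b)))
Exponent: 1.14 × (-1.82 − 0.45) = -2.5878
1/(1 + e^{2.5878}) = 0.0699
P = 0.34 + 0.66 × 0.0699 = 0.3862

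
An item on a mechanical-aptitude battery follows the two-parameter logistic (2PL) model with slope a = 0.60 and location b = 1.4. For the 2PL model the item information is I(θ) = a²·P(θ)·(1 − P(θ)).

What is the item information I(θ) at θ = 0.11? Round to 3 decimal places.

P = 1/(1+e^{0.7740}) = 0.3156
P(1−P) = 0.3156 × 0.6844 = 0.2160
I = a² × P(1−P) = 0.60² × 0.2160 = 0.07776

0.078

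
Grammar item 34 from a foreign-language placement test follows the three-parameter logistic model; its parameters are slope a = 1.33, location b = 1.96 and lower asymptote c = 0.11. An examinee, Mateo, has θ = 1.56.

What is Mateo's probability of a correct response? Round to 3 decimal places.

0.439

P(θ) = c + (1 − c) · 1 / (1 + exp(−a(θ − b)))
Exponent: 1.33 × (1.56 − 1.96) = -0.5320
1/(1 + e^{0.5320}) = 0.3701
P = 0.11 + 0.89 × 0.3701 = 0.4393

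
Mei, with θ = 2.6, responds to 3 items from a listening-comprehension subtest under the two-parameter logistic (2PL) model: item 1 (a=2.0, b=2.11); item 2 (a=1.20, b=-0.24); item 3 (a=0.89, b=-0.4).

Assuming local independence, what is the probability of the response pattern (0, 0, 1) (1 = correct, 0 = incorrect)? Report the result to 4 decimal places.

P(θ) = 1 / (1 + exp(−a(θ − b)))
P_1 = 1/(1+e^{-0.9800}) = 0.7271
P_2 = 1/(1+e^{-3.4080}) = 0.9680
P_3 = 1/(1+e^{-2.6700}) = 0.9352
L = (1−P_1) × (1−P_2) × P_3 = 0.2729 × 0.0320 × 0.9352 = 0.00818

0.0082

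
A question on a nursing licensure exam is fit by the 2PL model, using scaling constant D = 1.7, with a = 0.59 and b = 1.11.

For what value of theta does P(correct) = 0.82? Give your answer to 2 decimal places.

P(theta) = 1 / (1 + exp(−D·a(theta − b)))
logit = ln(0.8200/0.1800) = 1.5163
theta = b + logit/(1.7·a) = 1.11 + 1.5163/1.0030 = 2.6218

2.62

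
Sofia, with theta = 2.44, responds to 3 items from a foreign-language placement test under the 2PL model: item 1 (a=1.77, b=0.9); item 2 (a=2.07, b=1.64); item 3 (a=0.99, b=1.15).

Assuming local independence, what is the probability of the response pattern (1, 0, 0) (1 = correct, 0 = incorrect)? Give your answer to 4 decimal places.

0.0328

P(theta) = 1 / (1 + exp(−a(theta − b)))
P_1 = 1/(1+e^{-2.7258}) = 0.9385
P_2 = 1/(1+e^{-1.6560}) = 0.8397
P_3 = 1/(1+e^{-1.2771}) = 0.7820
L = P_1 × (1−P_2) × (1−P_3) = 0.9385 × 0.1603 × 0.2180 = 0.03280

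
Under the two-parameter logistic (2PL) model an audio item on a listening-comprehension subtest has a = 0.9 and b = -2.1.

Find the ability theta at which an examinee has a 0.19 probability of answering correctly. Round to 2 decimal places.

P(theta) = 1 / (1 + exp(−a(theta − b)))
logit = ln(0.1900/0.8100) = -1.4500
theta = b + logit/(a) = -2.1 + (-1.4500)/0.9000 = -3.7111

-3.71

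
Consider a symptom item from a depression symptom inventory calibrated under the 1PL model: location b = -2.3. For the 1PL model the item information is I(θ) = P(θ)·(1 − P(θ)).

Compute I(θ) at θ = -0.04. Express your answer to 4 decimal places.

P = 1/(1+e^{-2.2600}) = 0.9055
P(1−P) = 0.9055 × 0.0945 = 0.0856
I = P(1−P) = 0.08556

0.0856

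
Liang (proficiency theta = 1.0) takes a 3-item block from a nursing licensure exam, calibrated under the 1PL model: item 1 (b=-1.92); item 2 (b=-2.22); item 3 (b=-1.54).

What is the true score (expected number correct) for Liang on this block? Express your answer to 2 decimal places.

2.84

P(theta) = 1 / (1 + exp(−(theta − b)))
P_1 = 1/(1+e^{-2.9200}) = 0.9488
P_2 = 1/(1+e^{-3.2200}) = 0.9616
P_3 = 1/(1+e^{-2.5400}) = 0.9269
E[score] = 0.9488 + 0.9616 + 0.9269 = 2.8373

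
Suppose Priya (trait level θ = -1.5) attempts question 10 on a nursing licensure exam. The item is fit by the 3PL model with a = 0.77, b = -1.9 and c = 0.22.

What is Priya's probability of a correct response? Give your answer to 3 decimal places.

0.670

P(θ) = c + (1 − c) · 1 / (1 + exp(−a(θ − b)))
Exponent: 0.77 × (-1.5 − (-1.9)) = 0.3080
1/(1 + e^{-0.3080}) = 0.5764
P = 0.22 + 0.78 × 0.5764 = 0.6696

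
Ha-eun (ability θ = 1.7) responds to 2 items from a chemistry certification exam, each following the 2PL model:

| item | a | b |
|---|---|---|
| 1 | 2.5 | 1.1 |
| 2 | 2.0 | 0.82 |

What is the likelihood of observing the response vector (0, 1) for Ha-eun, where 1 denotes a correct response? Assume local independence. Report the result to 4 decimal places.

0.1556

P(θ) = 1 / (1 + exp(−a(θ − b)))
P_1 = 1/(1+e^{-1.5000}) = 0.8176
P_2 = 1/(1+e^{-1.7600}) = 0.8532
L = (1−P_1) × P_2 = 0.1824 × 0.8532 = 0.15565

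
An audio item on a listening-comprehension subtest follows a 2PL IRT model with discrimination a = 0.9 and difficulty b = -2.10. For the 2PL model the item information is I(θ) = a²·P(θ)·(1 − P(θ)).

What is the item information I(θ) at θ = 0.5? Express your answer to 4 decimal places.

0.0649

P = 1/(1+e^{-2.3400}) = 0.9121
P(1−P) = 0.9121 × 0.0879 = 0.0801
I = a² × P(1−P) = 0.9² × 0.0801 = 0.06492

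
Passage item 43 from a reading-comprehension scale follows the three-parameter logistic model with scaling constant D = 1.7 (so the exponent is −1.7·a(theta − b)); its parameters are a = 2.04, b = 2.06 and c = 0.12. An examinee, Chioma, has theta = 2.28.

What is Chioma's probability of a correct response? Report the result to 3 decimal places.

P(theta) = c + (1 − c) · 1 / (1 + exp(−D·a(theta − b)))
Exponent: 1.7 × 2.04 × (2.28 − 2.06) = 0.7630
1/(1 + e^{-0.7630}) = 0.6820
P = 0.12 + 0.88 × 0.6820 = 0.7202

0.720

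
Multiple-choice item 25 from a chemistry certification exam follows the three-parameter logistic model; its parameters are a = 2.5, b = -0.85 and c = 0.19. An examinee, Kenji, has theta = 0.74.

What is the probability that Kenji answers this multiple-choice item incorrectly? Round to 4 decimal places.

0.0149

P(theta) = c + (1 − c) · 1 / (1 + exp(−a(theta − b)))
Exponent: 2.5 × (0.74 − (-0.85)) = 3.9750
1/(1 + e^{-3.9750}) = 0.9816
P = 0.19 + 0.81 × 0.9816 = 0.9851
P(incorrect) = 1 − 0.9851 = 0.0149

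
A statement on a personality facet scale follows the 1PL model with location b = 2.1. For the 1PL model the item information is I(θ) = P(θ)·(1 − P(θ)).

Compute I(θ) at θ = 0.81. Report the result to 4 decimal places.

P = 1/(1+e^{1.2900}) = 0.2159
P(1−P) = 0.2159 × 0.7841 = 0.1693
I = P(1−P) = 0.16926

0.1693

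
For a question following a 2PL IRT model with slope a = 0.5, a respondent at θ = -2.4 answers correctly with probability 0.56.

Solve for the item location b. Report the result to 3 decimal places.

-2.882

P(θ) = 1 / (1 + exp(−a(θ − b)))
logit(0.56) = ln(0.56/0.44) = 0.2412
b = θ − logit/(a) = -2.4 − 0.2412/0.5000 = -2.8823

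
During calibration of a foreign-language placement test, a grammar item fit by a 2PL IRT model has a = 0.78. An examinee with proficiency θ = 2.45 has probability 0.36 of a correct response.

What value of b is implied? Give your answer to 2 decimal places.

P(θ) = 1 / (1 + exp(−a(θ − b)))
logit(0.36) = ln(0.36/0.64) = -0.5754
b = θ − logit/(a) = 2.45 − (-0.5754)/0.7800 = 3.1876

3.19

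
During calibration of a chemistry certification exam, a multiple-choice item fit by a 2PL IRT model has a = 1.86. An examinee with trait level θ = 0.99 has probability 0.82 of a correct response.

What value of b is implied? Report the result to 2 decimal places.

0.17

P(θ) = 1 / (1 + exp(−a(θ − b)))
logit(0.82) = ln(0.82/0.18) = 1.5163
b = θ − logit/(a) = 0.99 − 1.5163/1.8600 = 0.1748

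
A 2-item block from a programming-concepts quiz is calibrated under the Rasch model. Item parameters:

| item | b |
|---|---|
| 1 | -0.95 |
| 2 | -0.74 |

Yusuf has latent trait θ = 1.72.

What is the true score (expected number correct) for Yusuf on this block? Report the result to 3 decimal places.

1.857

P(θ) = 1 / (1 + exp(−(θ − b)))
P_1 = 1/(1+e^{-2.6700}) = 0.9352
P_2 = 1/(1+e^{-2.4600}) = 0.9213
E[score] = 0.9352 + 0.9213 = 1.8565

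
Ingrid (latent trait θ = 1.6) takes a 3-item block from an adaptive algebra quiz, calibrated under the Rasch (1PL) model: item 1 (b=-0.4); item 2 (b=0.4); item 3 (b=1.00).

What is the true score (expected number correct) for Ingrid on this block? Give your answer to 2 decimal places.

2.29

P(θ) = 1 / (1 + exp(−(θ − b)))
P_1 = 1/(1+e^{-2.0000}) = 0.8808
P_2 = 1/(1+e^{-1.2000}) = 0.7685
P_3 = 1/(1+e^{-0.6000}) = 0.6457
E[score] = 0.8808 + 0.7685 + 0.6457 = 2.2950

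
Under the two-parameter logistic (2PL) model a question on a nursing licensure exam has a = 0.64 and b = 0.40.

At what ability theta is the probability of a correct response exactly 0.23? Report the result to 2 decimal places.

P(theta) = 1 / (1 + exp(−a(theta − b)))
logit = ln(0.2300/0.7700) = -1.2083
theta = b + logit/(a) = 0.40 + (-1.2083)/0.6400 = -1.4880

-1.49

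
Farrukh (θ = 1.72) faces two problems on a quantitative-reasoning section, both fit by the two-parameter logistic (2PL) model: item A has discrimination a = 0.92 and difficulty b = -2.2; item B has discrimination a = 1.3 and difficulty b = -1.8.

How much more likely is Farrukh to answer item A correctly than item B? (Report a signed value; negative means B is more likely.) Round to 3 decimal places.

P(θ) = 1 / (1 + exp(−a(θ − b)))
P_A = 0.9736
P_B = 0.9898
P_A − P_B = -0.0162

-0.016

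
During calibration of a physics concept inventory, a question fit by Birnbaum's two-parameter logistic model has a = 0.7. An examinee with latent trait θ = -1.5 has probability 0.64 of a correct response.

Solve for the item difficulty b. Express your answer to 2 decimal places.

-2.32

P(θ) = 1 / (1 + exp(−a(θ − b)))
logit(0.64) = ln(0.64/0.36) = 0.5754
b = θ − logit/(a) = -1.5 − 0.5754/0.7000 = -2.3219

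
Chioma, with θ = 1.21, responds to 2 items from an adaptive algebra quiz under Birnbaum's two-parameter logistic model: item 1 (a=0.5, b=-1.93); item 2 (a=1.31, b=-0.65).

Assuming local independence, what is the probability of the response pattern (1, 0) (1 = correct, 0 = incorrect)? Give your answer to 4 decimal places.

0.0666

P(θ) = 1 / (1 + exp(−a(θ − b)))
P_1 = 1/(1+e^{-1.5700}) = 0.8278
P_2 = 1/(1+e^{-2.4366}) = 0.9196
L = P_1 × (1−P_2) = 0.8278 × 0.0804 = 0.06657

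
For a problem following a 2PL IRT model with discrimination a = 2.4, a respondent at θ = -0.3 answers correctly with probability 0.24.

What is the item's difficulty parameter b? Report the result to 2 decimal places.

P(θ) = 1 / (1 + exp(−a(θ − b)))
logit(0.24) = ln(0.24/0.76) = -1.1527
b = θ − logit/(a) = -0.3 − (-1.1527)/2.4000 = 0.1803

0.18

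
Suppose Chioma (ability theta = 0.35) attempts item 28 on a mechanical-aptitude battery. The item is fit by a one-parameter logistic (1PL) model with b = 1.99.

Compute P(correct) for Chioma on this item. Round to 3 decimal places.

0.162

P(theta) = 1 / (1 + exp(−(theta − b)))
Exponent: (0.35 − 1.99) = -1.6400
1/(1 + e^{1.6400}) = 0.1625
P = 0.1625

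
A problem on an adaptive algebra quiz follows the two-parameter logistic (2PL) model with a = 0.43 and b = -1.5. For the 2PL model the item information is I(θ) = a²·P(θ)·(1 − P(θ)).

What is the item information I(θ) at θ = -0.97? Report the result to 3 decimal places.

P = 1/(1+e^{-0.2279}) = 0.5567
P(1−P) = 0.5567 × 0.4433 = 0.2468
I = a² × P(1−P) = 0.43² × 0.2468 = 0.04563

0.046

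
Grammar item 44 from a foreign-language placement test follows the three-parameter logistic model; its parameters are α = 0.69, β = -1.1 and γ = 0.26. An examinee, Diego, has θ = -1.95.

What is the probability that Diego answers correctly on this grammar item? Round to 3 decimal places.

0.525

P(θ) = γ + (1 − γ) · 1 / (1 + exp(−α(θ − β)))
Exponent: 0.69 × (-1.95 − (-1.1)) = -0.5865
1/(1 + e^{0.5865}) = 0.3574
P = 0.26 + 0.74 × 0.3574 = 0.5245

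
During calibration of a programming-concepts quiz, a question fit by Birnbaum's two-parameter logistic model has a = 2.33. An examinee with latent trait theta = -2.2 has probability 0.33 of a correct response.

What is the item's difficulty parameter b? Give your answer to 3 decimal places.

P(theta) = 1 / (1 + exp(−a(theta − b)))
logit(0.33) = ln(0.33/0.67) = -0.7082
b = theta − logit/(a) = -2.2 − (-0.7082)/2.3300 = -1.8961

-1.896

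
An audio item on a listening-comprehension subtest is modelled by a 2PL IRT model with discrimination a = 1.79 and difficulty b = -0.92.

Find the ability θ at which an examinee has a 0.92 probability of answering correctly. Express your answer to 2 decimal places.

0.44

P(θ) = 1 / (1 + exp(−a(θ − b)))
logit = ln(0.9200/0.0800) = 2.4423
θ = b + logit/(a) = -0.92 + 2.4423/1.7900 = 0.4444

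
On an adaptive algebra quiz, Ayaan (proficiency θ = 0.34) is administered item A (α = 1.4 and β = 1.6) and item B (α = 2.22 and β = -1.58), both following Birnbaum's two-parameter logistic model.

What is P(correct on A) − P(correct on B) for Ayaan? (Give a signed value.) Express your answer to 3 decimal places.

P(θ) = 1 / (1 + exp(−α(θ − β)))
P_A = 0.1463
P_B = 0.9861
P_A − P_B = -0.8398

-0.840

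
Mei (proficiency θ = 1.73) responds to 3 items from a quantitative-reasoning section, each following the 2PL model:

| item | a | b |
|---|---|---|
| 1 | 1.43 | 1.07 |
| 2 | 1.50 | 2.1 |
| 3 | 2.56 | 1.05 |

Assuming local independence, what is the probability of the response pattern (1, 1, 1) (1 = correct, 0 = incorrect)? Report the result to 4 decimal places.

0.2234

P(θ) = 1 / (1 + exp(−a(θ − b)))
P_1 = 1/(1+e^{-0.9438}) = 0.7199
P_2 = 1/(1+e^{0.5550}) = 0.3647
P_3 = 1/(1+e^{-1.7408}) = 0.8508
L = P_1 × P_2 × P_3 = 0.7199 × 0.3647 × 0.8508 = 0.22337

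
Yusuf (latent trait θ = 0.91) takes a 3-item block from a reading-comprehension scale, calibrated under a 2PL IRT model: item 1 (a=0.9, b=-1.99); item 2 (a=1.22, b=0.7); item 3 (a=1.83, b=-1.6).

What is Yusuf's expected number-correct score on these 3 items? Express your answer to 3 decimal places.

P(θ) = 1 / (1 + exp(−a(θ − b)))
P_1 = 1/(1+e^{-2.6100}) = 0.9315
P_2 = 1/(1+e^{-0.2562}) = 0.5637
P_3 = 1/(1+e^{-4.5933}) = 0.9900
E[score] = 0.9315 + 0.5637 + 0.9900 = 2.4852

2.485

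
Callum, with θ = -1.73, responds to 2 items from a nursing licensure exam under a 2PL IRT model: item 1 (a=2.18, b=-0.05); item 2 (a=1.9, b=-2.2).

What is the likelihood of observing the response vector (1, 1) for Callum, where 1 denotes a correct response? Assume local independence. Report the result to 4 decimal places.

P(θ) = 1 / (1 + exp(−a(θ − b)))
P_1 = 1/(1+e^{3.6624}) = 0.0250
P_2 = 1/(1+e^{-0.8930}) = 0.7095
L = P_1 × P_2 = 0.0250 × 0.7095 = 0.01776

0.0178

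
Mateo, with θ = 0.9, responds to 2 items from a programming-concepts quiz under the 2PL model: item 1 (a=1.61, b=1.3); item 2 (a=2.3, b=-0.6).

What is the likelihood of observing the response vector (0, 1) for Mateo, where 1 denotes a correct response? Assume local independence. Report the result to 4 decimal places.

0.6355

P(θ) = 1 / (1 + exp(−a(θ − b)))
P_1 = 1/(1+e^{0.6440}) = 0.3443
P_2 = 1/(1+e^{-3.4500}) = 0.9692
L = (1−P_1) × P_2 = 0.6557 × 0.9692 = 0.63548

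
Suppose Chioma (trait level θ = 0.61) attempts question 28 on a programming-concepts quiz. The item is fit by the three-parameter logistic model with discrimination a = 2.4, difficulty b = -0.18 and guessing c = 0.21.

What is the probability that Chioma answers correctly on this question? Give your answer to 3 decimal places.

0.897

P(θ) = c + (1 − c) · 1 / (1 + exp(−a(θ − b)))
Exponent: 2.4 × (0.61 − (-0.18)) = 1.8960
1/(1 + e^{-1.8960}) = 0.8694
P = 0.21 + 0.79 × 0.8694 = 0.8969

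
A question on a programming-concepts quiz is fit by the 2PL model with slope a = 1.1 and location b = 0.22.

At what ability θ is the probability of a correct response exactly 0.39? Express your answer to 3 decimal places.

P(θ) = 1 / (1 + exp(−a(θ − b)))
logit = ln(0.3900/0.6100) = -0.4473
θ = b + logit/(a) = 0.22 + (-0.4473)/1.1000 = -0.1866

-0.187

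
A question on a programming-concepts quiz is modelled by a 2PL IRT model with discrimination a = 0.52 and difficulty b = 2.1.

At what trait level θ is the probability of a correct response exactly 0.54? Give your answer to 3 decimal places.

P(θ) = 1 / (1 + exp(−a(θ − b)))
logit = ln(0.5400/0.4600) = 0.1603
θ = b + logit/(a) = 2.1 + 0.1603/0.5200 = 2.4084

2.408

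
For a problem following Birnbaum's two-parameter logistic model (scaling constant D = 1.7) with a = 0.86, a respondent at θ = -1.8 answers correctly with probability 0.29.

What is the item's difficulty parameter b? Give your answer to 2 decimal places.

P(θ) = 1 / (1 + exp(−D·a(θ − b)))
logit(0.29) = ln(0.29/0.71) = -0.8954
b = θ − logit/(1.7·a) = -1.8 − (-0.8954)/1.4620 = -1.1876

-1.19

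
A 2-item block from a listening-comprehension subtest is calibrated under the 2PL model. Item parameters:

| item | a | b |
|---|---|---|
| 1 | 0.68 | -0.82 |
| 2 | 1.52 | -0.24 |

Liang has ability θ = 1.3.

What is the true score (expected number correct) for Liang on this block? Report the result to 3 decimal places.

P(θ) = 1 / (1 + exp(−a(θ − b)))
P_1 = 1/(1+e^{-1.4416}) = 0.8087
P_2 = 1/(1+e^{-2.3408}) = 0.9122
E[score] = 0.8087 + 0.9122 = 1.7209

1.721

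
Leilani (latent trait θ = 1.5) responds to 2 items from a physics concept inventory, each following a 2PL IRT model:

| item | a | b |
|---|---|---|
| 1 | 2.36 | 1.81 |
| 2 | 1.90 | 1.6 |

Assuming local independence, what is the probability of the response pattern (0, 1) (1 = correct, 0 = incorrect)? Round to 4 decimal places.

P(θ) = 1 / (1 + exp(−a(θ − b)))
P_1 = 1/(1+e^{0.7316}) = 0.3248
P_2 = 1/(1+e^{0.1900}) = 0.4526
L = (1−P_1) × P_2 = 0.6752 × 0.4526 = 0.30560

0.3056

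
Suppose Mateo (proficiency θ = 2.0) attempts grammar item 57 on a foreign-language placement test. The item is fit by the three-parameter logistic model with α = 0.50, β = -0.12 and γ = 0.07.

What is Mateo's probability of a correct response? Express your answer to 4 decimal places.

0.7607

P(θ) = γ + (1 − γ) · 1 / (1 + exp(−α(θ − β)))
Exponent: 0.50 × (2.0 − (-0.12)) = 1.0600
1/(1 + e^{-1.0600}) = 0.7427
P = 0.07 + 0.93 × 0.7427 = 0.7607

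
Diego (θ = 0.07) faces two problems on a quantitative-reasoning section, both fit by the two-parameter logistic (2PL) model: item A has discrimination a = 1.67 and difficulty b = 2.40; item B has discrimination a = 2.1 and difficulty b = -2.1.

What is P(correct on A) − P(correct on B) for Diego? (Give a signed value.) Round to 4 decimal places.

P(θ) = 1 / (1 + exp(−a(θ − b)))
P_A = 0.0200
P_B = 0.9896
P_A − P_B = -0.9696

-0.9696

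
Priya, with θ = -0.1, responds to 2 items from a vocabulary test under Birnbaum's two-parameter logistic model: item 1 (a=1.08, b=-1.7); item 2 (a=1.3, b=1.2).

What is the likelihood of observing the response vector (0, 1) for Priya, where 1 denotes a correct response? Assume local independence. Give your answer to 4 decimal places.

0.0235

P(θ) = 1 / (1 + exp(−a(θ − b)))
P_1 = 1/(1+e^{-1.7280}) = 0.8492
P_2 = 1/(1+e^{1.6900}) = 0.1558
L = (1−P_1) × P_2 = 0.1508 × 0.1558 = 0.02350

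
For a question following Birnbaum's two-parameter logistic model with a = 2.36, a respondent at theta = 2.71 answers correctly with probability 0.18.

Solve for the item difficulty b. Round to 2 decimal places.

P(theta) = 1 / (1 + exp(−a(theta − b)))
logit(0.18) = ln(0.18/0.82) = -1.5163
b = theta − logit/(a) = 2.71 − (-1.5163)/2.3600 = 3.3525

3.35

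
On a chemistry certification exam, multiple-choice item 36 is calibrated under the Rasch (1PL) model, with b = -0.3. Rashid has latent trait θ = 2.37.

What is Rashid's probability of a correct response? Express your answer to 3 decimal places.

0.935

P(θ) = 1 / (1 + exp(−(θ − b)))
Exponent: (2.37 − (-0.3)) = 2.6700
1/(1 + e^{-2.6700}) = 0.9352
P = 0.9352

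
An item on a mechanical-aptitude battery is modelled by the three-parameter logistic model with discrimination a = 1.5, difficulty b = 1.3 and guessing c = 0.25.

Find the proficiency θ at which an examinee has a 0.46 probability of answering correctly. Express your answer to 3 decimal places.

P(θ) = c + (1 − c) · 1 / (1 + exp(−a(θ − b)))
Remove guessing floor: (0.46 − 0.25)/(1 − 0.25) = 0.2800
logit = ln(0.2800/0.7200) = -0.9445
θ = b + logit/(a) = 1.3 + (-0.9445)/1.5000 = 0.6704

0.670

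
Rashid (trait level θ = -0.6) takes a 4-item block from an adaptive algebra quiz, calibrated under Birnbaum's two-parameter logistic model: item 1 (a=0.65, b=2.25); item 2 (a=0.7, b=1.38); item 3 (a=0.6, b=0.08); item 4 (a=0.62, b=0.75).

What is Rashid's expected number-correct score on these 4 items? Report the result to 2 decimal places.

P(θ) = 1 / (1 + exp(−a(θ − b)))
P_1 = 1/(1+e^{1.8525}) = 0.1356
P_2 = 1/(1+e^{1.3860}) = 0.2000
P_3 = 1/(1+e^{0.4080}) = 0.3994
P_4 = 1/(1+e^{0.8370}) = 0.3022
E[score] = 0.1356 + 0.2000 + 0.3994 + 0.3022 = 1.0372

1.04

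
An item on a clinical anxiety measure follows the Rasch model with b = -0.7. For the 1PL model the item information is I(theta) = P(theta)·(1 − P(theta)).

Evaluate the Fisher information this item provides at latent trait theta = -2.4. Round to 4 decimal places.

P = 1/(1+e^{1.7000}) = 0.1545
P(1−P) = 0.1545 × 0.8455 = 0.1306
I = P(1−P) = 0.13061

0.1306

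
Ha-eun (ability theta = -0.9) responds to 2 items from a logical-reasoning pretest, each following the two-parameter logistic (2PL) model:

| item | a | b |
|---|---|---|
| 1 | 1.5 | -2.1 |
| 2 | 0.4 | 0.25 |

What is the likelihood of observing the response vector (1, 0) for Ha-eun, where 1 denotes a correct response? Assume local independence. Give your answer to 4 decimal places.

0.5261

P(theta) = 1 / (1 + exp(−a(theta − b)))
P_1 = 1/(1+e^{-1.8000}) = 0.8581
P_2 = 1/(1+e^{0.4600}) = 0.3870
L = P_1 × (1−P_2) = 0.8581 × 0.6130 = 0.52606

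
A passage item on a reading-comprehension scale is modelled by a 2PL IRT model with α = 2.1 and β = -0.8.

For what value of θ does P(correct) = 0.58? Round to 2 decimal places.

P(θ) = 1 / (1 + exp(−α(θ − β)))
logit = ln(0.5800/0.4200) = 0.3228
θ = β + logit/(α) = -0.8 + 0.3228/2.1000 = -0.6463

-0.65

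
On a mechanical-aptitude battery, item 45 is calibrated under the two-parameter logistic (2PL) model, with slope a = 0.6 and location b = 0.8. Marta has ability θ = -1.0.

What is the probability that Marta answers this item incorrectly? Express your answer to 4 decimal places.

0.7465

P(θ) = 1 / (1 + exp(−a(θ − b)))
Exponent: 0.6 × (-1.0 − 0.8) = -1.0800
1/(1 + e^{1.0800}) = 0.2535
P(incorrect) = 1 − 0.2535 = 0.7465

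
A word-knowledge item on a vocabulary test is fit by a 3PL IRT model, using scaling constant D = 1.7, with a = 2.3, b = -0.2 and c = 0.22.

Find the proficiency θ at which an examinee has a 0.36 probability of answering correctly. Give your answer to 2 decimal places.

-0.59

P(θ) = c + (1 − c) · 1 / (1 + exp(−D·a(θ − b)))
Remove guessing floor: (0.36 − 0.22)/(1 − 0.22) = 0.1795
logit = ln(0.1795/0.8205) = -1.5198
θ = b + logit/(1.7·a) = -0.2 + (-1.5198)/3.9100 = -0.5887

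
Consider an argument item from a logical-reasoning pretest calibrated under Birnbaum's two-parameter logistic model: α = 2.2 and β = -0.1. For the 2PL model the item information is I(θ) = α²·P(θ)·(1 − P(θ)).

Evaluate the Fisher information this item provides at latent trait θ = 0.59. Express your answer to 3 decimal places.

P = 1/(1+e^{-1.5180}) = 0.8202
P(1−P) = 0.8202 × 0.1798 = 0.1474
I = α² × P(1−P) = 2.2² × 0.1474 = 0.71363

0.714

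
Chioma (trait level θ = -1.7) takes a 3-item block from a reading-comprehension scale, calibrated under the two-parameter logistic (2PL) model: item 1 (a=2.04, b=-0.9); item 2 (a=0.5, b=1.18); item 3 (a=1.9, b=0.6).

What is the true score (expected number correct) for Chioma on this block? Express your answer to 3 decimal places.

0.368

P(θ) = 1 / (1 + exp(−a(θ − b)))
P_1 = 1/(1+e^{1.6320}) = 0.1636
P_2 = 1/(1+e^{1.4400}) = 0.1915
P_3 = 1/(1+e^{4.3700}) = 0.0125
E[score] = 0.1636 + 0.1915 + 0.0125 = 0.3676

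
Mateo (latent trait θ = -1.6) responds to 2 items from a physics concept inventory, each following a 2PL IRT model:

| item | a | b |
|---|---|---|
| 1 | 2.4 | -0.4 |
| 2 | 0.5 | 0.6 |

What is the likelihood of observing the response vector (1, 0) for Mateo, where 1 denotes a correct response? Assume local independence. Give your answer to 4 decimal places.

0.0399

P(θ) = 1 / (1 + exp(−a(θ − b)))
P_1 = 1/(1+e^{2.8800}) = 0.0532
P_2 = 1/(1+e^{1.1000}) = 0.2497
L = P_1 × (1−P_2) = 0.0532 × 0.7503 = 0.03988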